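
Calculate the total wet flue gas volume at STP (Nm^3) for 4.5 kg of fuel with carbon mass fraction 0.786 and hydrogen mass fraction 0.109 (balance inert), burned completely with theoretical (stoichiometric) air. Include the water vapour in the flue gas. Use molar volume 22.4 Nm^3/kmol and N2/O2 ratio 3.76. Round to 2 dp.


Per kg fuel: CO2 = (C/12 kmol)*22.4 = (0.786/12)*22.4 = 1.46720 Nm^3
Per kg fuel: H2O = (H/2 kmol)*22.4 = (0.109/2)*22.4 = 1.22080 Nm^3
O2 needed per kg fuel = C/12 + H/4 = 0.786/12 + 0.109/4 = 0.09275000 kmol
Per kg fuel: N2 = O2*3.76*22.4 = 0.09275000*3.76*22.4 = 7.81178 Nm^3
Total per kg = 1.46720 + 1.22080 + 7.81178 = 10.49978 Nm^3
Total = 10.49978 * 4.5 = 47.25 Nm^3


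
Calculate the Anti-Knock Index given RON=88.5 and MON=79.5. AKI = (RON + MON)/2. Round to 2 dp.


AKI = (RON + MON) / 2
AKI = (88.5 + 79.5) / 2
AKI = 168.0 / 2 = 84.00


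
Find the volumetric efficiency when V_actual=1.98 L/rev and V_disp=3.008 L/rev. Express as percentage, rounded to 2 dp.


eta_v = (V_actual / V_disp) * 100
Ratio = 1.98 / 3.008 = 0.6582
eta_v = 0.6582 * 100 = 65.82%


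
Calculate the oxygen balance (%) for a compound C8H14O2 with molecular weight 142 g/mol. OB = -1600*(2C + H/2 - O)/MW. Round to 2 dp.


OB = -1600 * (2C + H/2 - O) / MW
Inner = 2*8 + 14/2 - 2 = 21.00
OB = -1600 * 21.00 / 142 = -236.62%


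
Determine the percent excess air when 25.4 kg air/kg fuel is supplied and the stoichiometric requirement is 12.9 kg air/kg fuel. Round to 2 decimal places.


Excess air = actual - stoichiometric = 25.4 - 12.9 = 12.50 kg/kg fuel
Excess air % = (excess / stoich) * 100 = (12.50 / 12.9) * 100 = 96.90%


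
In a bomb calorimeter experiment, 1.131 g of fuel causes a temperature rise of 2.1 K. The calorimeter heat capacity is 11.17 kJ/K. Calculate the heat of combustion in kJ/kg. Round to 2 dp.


Hc = C_cal * delta_T / m_fuel
Q_released = 11.17 * 2.1 = 23.4570 kJ
m_fuel = 1.131 g = 1.131/1000 kg = 0.001131 kg
Hc = 23.4570 / 0.001131 = 20740.05 kJ/kg


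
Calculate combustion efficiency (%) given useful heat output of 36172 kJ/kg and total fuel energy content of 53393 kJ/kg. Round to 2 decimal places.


Efficiency = (Q_useful / Q_fuel) * 100
Efficiency = (36172 / 53393) * 100
Efficiency = 0.6775 * 100 = 67.75%


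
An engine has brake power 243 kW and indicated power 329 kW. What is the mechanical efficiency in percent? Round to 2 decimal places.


eta_mech = (BP / IP) * 100
Ratio = 243 / 329 = 0.7386
eta_mech = 0.7386 * 100 = 73.86%


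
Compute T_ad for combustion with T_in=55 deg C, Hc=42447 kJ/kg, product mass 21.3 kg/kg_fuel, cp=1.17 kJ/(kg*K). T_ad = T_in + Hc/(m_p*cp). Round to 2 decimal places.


T_ad = T_in + Hc / (m_p * cp)
Denominator = 21.3 * 1.17 = 24.9210
Temperature rise = 42447 / 24.9210 = 1703.26 K
T_ad = 55 + 1703.26 = 1758.26 deg C


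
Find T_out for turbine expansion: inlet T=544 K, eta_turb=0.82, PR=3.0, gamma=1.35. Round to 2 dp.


T_out = T_in * (1 - eta * (1 - PR^(-(gamma-1)/gamma)))
Exponent = -(1.35-1)/1.35 = -0.25925926
PR^exp = 3.0^(-0.25925926) = 0.75214556
Factor = 1 - 0.82*(1 - 0.75214556) = 0.79675936
T_out = 544 * 0.79675936 = 433.44 K


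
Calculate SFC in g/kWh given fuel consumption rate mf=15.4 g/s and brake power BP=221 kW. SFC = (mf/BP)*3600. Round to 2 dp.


SFC = (mf / BP) * 3600
Rate = 15.4 / 221 = 0.069683 g/(s*kW)
SFC = 0.069683 * 3600 = 250.86 g/kWh


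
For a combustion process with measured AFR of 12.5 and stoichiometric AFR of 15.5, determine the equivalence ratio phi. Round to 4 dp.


phi = AFR_stoich / AFR_actual
phi = 15.5 / 12.5 = 1.2400


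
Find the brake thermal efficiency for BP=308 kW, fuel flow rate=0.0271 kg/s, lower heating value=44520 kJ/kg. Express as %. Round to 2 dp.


eta_BTE = (BP / (mf * LHV)) * 100
Denominator = 0.0271 * 44520 = 1206.4920 kW
eta_BTE = (308 / 1206.4920) * 100 = 25.53%


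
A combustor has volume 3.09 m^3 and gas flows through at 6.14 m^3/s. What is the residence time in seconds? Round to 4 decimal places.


tau = V / Q_flow
tau = 3.09 / 6.14 = 0.5033 s


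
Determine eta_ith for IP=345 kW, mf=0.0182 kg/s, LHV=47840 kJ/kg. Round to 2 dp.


eta_ith = (IP / (mf * LHV)) * 100
Denominator = 0.0182 * 47840 = 870.6880 kW
eta_ith = (345 / 870.6880) * 100 = 39.62%


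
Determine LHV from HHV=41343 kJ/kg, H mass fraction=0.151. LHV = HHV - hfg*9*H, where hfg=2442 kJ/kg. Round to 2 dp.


LHV = HHV - hfg * 9 * H
Water correction = 2442 * 9 * 0.151 = 3318.678 kJ/kg
LHV = 41343 - 3318.678 = 38024.32 kJ/kg


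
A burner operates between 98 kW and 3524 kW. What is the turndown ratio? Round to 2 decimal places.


TDR = Q_max / Q_min
TDR = 3524 / 98 = 35.96


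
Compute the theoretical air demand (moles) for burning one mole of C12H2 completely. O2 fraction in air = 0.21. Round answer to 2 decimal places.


Balanced combustion: C12H2 + 12.5 O2 -> 12 CO2 + 1 H2O
O2 needed = C + H/4 = 12 + 2/4 = 12.50 moles
Air moles = O2 / 0.21 = 12.50 / 0.21 = 59.52 moles air


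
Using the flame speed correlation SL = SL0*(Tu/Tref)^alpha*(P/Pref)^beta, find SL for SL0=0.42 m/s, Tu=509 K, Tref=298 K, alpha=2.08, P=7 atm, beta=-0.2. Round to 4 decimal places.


SL = SL0 * (Tu/Tref)^alpha * (P/Pref)^beta
T ratio = 509/298 = 1.70805369
(T ratio)^alpha = 1.70805369^2.08 = 3.045111
(P/Pref)^beta = 7^(-0.2) = 0.677611
SL = 0.42 * 3.045111 * 0.677611 = 0.8666 m/s


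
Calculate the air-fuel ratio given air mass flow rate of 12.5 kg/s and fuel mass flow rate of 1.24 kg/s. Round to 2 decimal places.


AFR = m_air / m_fuel
AFR = 12.5 / 1.24 = 10.08


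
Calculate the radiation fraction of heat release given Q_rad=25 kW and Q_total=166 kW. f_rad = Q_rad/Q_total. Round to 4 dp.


f_rad = Q_rad / Q_total
f_rad = 25 / 166 = 0.1506


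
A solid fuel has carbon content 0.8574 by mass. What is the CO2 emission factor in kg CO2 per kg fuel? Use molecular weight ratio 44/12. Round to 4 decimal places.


EF = C_frac * (M_CO2 / M_C)
EF = 0.8574 * (44/12)
EF = 0.8574 * 3.666667 = 3.1438 kg_CO2/kg_fuel


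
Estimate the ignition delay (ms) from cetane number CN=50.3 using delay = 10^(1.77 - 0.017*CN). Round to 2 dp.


delay = 10^(1.77 - 0.017*CN)
Exponent = 1.77 - 0.017*50.3 = 0.9149
delay = 10^0.9149 = 8.22 ms


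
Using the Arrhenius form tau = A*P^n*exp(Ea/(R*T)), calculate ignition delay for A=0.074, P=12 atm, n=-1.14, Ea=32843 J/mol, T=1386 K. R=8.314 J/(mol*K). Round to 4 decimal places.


tau = A * P^n * exp(Ea/(R*T))
P^n = 12^(-1.14) = 0.05884823
Ea/(R*T) = 32843/(8.314*1386) = 2.850162
exp(Ea/(R*T)) = 17.290585
tau = 0.074 * 0.05884823 * 17.290585 = 0.0753 ms


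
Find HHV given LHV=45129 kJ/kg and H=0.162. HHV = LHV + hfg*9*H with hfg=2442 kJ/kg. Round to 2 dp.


HHV = LHV + hfg * 9 * H
Water addition = 2442 * 9 * 0.162 = 3560.436 kJ/kg
HHV = 45129 + 3560.436 = 48689.44 kJ/kg


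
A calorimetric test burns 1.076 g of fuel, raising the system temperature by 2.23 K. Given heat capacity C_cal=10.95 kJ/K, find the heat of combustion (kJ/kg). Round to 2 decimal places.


Hc = C_cal * delta_T / m_fuel
Q_released = 10.95 * 2.23 = 24.4185 kJ
m_fuel = 1.076 g = 1.076/1000 kg = 0.001076 kg
Hc = 24.4185 / 0.001076 = 22693.77 kJ/kg


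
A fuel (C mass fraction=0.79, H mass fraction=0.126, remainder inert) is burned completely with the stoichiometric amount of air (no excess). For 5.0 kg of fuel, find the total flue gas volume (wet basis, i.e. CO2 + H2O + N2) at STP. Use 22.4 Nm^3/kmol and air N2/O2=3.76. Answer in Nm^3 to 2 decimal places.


Per kg fuel: CO2 = (C/12 kmol)*22.4 = (0.79/12)*22.4 = 1.47467 Nm^3
Per kg fuel: H2O = (H/2 kmol)*22.4 = (0.126/2)*22.4 = 1.41120 Nm^3
O2 needed per kg fuel = C/12 + H/4 = 0.79/12 + 0.126/4 = 0.09733333 kmol
Per kg fuel: N2 = O2*3.76*22.4 = 0.09733333*3.76*22.4 = 8.19780 Nm^3
Total per kg = 1.47467 + 1.41120 + 8.19780 = 11.08367 Nm^3
Total = 11.08367 * 5.0 = 55.42 Nm^3


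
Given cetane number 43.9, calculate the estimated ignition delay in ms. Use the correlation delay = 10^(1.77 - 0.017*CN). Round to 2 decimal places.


delay = 10^(1.77 - 0.017*CN)
Exponent = 1.77 - 0.017*43.9 = 1.0237
delay = 10^1.0237 = 10.56 ms


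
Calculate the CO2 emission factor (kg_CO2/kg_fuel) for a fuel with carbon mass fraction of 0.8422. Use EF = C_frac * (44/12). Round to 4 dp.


EF = C_frac * (M_CO2 / M_C)
EF = 0.8422 * (44/12)
EF = 0.8422 * 3.666667 = 3.0881 kg_CO2/kg_fuel


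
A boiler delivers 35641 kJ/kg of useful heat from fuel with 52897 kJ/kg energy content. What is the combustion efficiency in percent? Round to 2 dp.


Efficiency = (Q_useful / Q_fuel) * 100
Efficiency = (35641 / 52897) * 100
Efficiency = 0.6738 * 100 = 67.38%


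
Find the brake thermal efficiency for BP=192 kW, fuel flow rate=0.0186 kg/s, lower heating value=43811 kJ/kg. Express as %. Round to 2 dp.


eta_BTE = (BP / (mf * LHV)) * 100
Denominator = 0.0186 * 43811 = 814.8846 kW
eta_BTE = (192 / 814.8846) * 100 = 23.56%


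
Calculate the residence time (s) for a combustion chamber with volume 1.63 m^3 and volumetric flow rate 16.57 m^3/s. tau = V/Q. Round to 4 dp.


tau = V / Q_flow
tau = 1.63 / 16.57 = 0.0984 s


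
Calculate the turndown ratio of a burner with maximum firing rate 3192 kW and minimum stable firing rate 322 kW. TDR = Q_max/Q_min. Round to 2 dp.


TDR = Q_max / Q_min
TDR = 3192 / 322 = 9.91


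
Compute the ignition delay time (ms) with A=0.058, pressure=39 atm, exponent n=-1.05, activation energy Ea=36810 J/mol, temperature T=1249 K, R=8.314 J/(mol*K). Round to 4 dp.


tau = A * P^n * exp(Ea/(R*T))
P^n = 39^(-1.05) = 0.02134923
Ea/(R*T) = 36810/(8.314*1249) = 3.544813
exp(Ea/(R*T)) = 34.633217
tau = 0.058 * 0.02134923 * 34.633217 = 0.0429 ms


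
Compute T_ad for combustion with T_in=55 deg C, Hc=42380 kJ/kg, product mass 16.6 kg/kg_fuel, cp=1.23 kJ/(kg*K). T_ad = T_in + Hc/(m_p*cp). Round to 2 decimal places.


T_ad = T_in + Hc / (m_p * cp)
Denominator = 16.6 * 1.23 = 20.4180
Temperature rise = 42380 / 20.4180 = 2075.62 K
T_ad = 55 + 2075.62 = 2130.62 deg C


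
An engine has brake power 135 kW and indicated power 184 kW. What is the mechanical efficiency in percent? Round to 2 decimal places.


eta_mech = (BP / IP) * 100
Ratio = 135 / 184 = 0.7337
eta_mech = 0.7337 * 100 = 73.37%


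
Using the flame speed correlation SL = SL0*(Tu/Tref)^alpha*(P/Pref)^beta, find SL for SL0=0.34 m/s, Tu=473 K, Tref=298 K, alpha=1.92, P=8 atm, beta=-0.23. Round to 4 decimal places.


SL = SL0 * (Tu/Tref)^alpha * (P/Pref)^beta
T ratio = 473/298 = 1.58724832
(T ratio)^alpha = 1.58724832^1.92 = 2.427941
(P/Pref)^beta = 8^(-0.23) = 0.619854
SL = 0.34 * 2.427941 * 0.619854 = 0.5117 m/s


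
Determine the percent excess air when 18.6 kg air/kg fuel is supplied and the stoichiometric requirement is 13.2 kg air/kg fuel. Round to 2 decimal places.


Excess air = actual - stoichiometric = 18.6 - 13.2 = 5.40 kg/kg fuel
Excess air % = (excess / stoich) * 100 = (5.40 / 13.2) * 100 = 40.91%


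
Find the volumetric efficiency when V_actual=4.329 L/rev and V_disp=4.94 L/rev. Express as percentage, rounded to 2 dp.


eta_v = (V_actual / V_disp) * 100
Ratio = 4.329 / 4.94 = 0.8763
eta_v = 0.8763 * 100 = 87.63%


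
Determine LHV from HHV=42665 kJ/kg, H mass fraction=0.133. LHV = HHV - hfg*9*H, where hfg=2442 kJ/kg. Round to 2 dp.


LHV = HHV - hfg * 9 * H
Water correction = 2442 * 9 * 0.133 = 2923.074 kJ/kg
LHV = 42665 - 2923.074 = 39741.93 kJ/kg


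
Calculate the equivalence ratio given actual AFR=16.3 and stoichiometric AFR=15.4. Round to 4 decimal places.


phi = AFR_stoich / AFR_actual
phi = 15.4 / 16.3 = 0.9448


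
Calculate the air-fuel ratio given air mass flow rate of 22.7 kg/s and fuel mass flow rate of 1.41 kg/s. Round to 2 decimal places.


AFR = m_air / m_fuel
AFR = 22.7 / 1.41 = 16.10


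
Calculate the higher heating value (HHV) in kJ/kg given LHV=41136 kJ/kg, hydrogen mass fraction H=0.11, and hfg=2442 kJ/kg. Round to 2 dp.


HHV = LHV + hfg * 9 * H
Water addition = 2442 * 9 * 0.11 = 2417.580 kJ/kg
HHV = 41136 + 2417.580 = 43553.58 kJ/kg


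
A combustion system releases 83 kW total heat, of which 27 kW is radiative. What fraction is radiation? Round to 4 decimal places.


f_rad = Q_rad / Q_total
f_rad = 27 / 83 = 0.3253


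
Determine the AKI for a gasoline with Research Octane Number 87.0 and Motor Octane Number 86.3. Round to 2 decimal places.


AKI = (RON + MON) / 2
AKI = (87.0 + 86.3) / 2
AKI = 173.3 / 2 = 86.65


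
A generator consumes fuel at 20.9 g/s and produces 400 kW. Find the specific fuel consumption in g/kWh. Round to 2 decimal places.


SFC = (mf / BP) * 3600
Rate = 20.9 / 400 = 0.052250 g/(s*kW)
SFC = 0.052250 * 3600 = 188.10 g/kWh


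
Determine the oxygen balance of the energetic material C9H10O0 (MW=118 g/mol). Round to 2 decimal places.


OB = -1600 * (2C + H/2 - O) / MW
Inner = 2*9 + 10/2 - 0 = 23.00
OB = -1600 * 23.00 / 118 = -311.86%


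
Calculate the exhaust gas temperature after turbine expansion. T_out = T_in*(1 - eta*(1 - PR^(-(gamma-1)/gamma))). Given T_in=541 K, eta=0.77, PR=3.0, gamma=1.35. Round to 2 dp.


T_out = T_in * (1 - eta * (1 - PR^(-(gamma-1)/gamma)))
Exponent = -(1.35-1)/1.35 = -0.25925926
PR^exp = 3.0^(-0.25925926) = 0.75214556
Factor = 1 - 0.77*(1 - 0.75214556) = 0.80915208
T_out = 541 * 0.80915208 = 437.75 K


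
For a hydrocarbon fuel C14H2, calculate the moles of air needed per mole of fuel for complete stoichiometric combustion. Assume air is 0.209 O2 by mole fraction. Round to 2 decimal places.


Balanced combustion: C14H2 + 14.5 O2 -> 14 CO2 + 1 H2O
O2 needed = C + H/4 = 14 + 2/4 = 14.50 moles
Air moles = O2 / 0.209 = 14.50 / 0.209 = 69.38 moles air


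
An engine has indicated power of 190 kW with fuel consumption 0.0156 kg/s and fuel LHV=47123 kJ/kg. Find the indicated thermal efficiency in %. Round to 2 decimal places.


eta_ith = (IP / (mf * LHV)) * 100
Denominator = 0.0156 * 47123 = 735.1188 kW
eta_ith = (190 / 735.1188) * 100 = 25.85%


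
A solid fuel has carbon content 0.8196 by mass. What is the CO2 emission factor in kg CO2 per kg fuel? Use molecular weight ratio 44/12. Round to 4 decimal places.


EF = C_frac * (M_CO2 / M_C)
EF = 0.8196 * (44/12)
EF = 0.8196 * 3.666667 = 3.0052 kg_CO2/kg_fuel


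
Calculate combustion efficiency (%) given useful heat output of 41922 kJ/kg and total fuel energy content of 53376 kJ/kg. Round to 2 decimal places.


Efficiency = (Q_useful / Q_fuel) * 100
Efficiency = (41922 / 53376) * 100
Efficiency = 0.7854 * 100 = 78.54%


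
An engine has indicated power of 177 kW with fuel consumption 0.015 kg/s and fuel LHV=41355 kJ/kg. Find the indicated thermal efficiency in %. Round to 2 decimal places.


eta_ith = (IP / (mf * LHV)) * 100
Denominator = 0.015 * 41355 = 620.3250 kW
eta_ith = (177 / 620.3250) * 100 = 28.53%


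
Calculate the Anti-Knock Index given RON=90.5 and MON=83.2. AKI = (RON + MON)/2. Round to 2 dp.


AKI = (RON + MON) / 2
AKI = (90.5 + 83.2) / 2
AKI = 173.7 / 2 = 86.85


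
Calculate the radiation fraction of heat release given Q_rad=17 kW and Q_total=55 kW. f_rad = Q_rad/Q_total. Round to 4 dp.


f_rad = Q_rad / Q_total
f_rad = 17 / 55 = 0.3091


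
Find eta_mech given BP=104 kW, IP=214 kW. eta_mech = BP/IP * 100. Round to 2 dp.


eta_mech = (BP / IP) * 100
Ratio = 104 / 214 = 0.4860
eta_mech = 0.4860 * 100 = 48.60%


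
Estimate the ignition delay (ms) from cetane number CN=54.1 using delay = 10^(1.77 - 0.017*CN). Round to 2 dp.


delay = 10^(1.77 - 0.017*CN)
Exponent = 1.77 - 0.017*54.1 = 0.8503
delay = 10^0.8503 = 7.08 ms


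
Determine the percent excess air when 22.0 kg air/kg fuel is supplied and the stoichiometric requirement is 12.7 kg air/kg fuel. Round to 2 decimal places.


Excess air = actual - stoichiometric = 22.0 - 12.7 = 9.30 kg/kg fuel
Excess air % = (excess / stoich) * 100 = (9.30 / 12.7) * 100 = 73.23%


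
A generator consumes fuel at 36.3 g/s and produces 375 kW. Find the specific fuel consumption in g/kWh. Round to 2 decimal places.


SFC = (mf / BP) * 3600
Rate = 36.3 / 375 = 0.096800 g/(s*kW)
SFC = 0.096800 * 3600 = 348.48 g/kWh


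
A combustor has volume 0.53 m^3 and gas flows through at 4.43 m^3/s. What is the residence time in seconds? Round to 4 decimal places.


tau = V / Q_flow
tau = 0.53 / 4.43 = 0.1196 s


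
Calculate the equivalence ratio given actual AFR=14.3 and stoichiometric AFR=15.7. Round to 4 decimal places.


phi = AFR_stoich / AFR_actual
phi = 15.7 / 14.3 = 1.0979


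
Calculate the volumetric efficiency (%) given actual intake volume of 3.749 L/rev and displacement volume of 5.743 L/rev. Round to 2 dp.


eta_v = (V_actual / V_disp) * 100
Ratio = 3.749 / 5.743 = 0.6528
eta_v = 0.6528 * 100 = 65.28%


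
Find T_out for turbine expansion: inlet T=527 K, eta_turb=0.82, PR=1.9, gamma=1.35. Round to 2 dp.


T_out = T_in * (1 - eta * (1 - PR^(-(gamma-1)/gamma)))
Exponent = -(1.35-1)/1.35 = -0.25925926
PR^exp = 1.9^(-0.25925926) = 0.84670193
Factor = 1 - 0.82*(1 - 0.84670193) = 0.87429558
T_out = 527 * 0.87429558 = 460.75 K


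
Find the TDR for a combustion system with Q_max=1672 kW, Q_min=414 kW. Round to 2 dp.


TDR = Q_max / Q_min
TDR = 1672 / 414 = 4.04


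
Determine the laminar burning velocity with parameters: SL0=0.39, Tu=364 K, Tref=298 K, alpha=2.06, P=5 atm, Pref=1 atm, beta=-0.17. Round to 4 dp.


SL = SL0 * (Tu/Tref)^alpha * (P/Pref)^beta
T ratio = 364/298 = 1.22147651
(T ratio)^alpha = 1.22147651^2.06 = 1.510022
(P/Pref)^beta = 5^(-0.17) = 0.760633
SL = 0.39 * 1.510022 * 0.760633 = 0.4479 m/s


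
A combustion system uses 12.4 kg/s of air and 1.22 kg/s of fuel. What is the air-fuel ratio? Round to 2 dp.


AFR = m_air / m_fuel
AFR = 12.4 / 1.22 = 10.16


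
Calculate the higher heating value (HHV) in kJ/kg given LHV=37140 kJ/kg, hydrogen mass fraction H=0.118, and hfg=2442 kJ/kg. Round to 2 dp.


HHV = LHV + hfg * 9 * H
Water addition = 2442 * 9 * 0.118 = 2593.404 kJ/kg
HHV = 37140 + 2593.404 = 39733.40 kJ/kg


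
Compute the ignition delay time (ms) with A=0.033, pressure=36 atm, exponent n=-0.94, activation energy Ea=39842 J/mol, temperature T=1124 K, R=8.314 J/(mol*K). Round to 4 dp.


tau = A * P^n * exp(Ea/(R*T))
P^n = 36^(-0.94) = 0.03444099
Ea/(R*T) = 39842/(8.314*1124) = 4.263486
exp(Ea/(R*T)) = 71.057229
tau = 0.033 * 0.03444099 * 71.057229 = 0.0808 ms


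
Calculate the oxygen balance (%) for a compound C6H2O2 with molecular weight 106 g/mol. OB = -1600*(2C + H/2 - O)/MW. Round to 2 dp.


OB = -1600 * (2C + H/2 - O) / MW
Inner = 2*6 + 2/2 - 2 = 11.00
OB = -1600 * 11.00 / 106 = -166.04%


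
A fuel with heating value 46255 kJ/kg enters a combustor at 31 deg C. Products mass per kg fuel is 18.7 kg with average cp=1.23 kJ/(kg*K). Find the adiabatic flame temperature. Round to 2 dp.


T_ad = T_in + Hc / (m_p * cp)
Denominator = 18.7 * 1.23 = 23.0010
Temperature rise = 46255 / 23.0010 = 2011.00 K
T_ad = 31 + 2011.00 = 2042.00 deg C


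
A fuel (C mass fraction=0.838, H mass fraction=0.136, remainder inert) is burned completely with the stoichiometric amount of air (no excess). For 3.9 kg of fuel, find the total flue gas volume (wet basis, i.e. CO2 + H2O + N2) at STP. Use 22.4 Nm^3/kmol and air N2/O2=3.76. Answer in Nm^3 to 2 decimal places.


Per kg fuel: CO2 = (C/12 kmol)*22.4 = (0.838/12)*22.4 = 1.56427 Nm^3
Per kg fuel: H2O = (H/2 kmol)*22.4 = (0.136/2)*22.4 = 1.52320 Nm^3
O2 needed per kg fuel = C/12 + H/4 = 0.838/12 + 0.136/4 = 0.10383333 kmol
Per kg fuel: N2 = O2*3.76*22.4 = 0.10383333*3.76*22.4 = 8.74526 Nm^3
Total per kg = 1.56427 + 1.52320 + 8.74526 = 11.83273 Nm^3
Total = 11.83273 * 3.9 = 46.15 Nm^3


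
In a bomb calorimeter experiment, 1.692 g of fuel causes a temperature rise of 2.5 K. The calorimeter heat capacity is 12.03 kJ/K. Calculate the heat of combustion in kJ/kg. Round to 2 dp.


Hc = C_cal * delta_T / m_fuel
Q_released = 12.03 * 2.5 = 30.0750 kJ
m_fuel = 1.692 g = 1.692/1000 kg = 0.001692 kg
Hc = 30.0750 / 0.001692 = 17774.82 kJ/kg


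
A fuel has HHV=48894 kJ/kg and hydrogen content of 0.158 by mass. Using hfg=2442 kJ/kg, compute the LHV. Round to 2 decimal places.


LHV = HHV - hfg * 9 * H
Water correction = 2442 * 9 * 0.158 = 3472.524 kJ/kg
LHV = 48894 - 3472.524 = 45421.48 kJ/kg


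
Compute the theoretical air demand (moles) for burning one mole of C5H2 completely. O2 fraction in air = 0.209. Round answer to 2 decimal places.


Balanced combustion: C5H2 + 5.5 O2 -> 5 CO2 + 1 H2O
O2 needed = C + H/4 = 5 + 2/4 = 5.50 moles
Air moles = O2 / 0.209 = 5.50 / 0.209 = 26.32 moles air


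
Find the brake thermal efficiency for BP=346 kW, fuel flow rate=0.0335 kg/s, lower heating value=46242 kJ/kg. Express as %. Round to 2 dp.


eta_BTE = (BP / (mf * LHV)) * 100
Denominator = 0.0335 * 46242 = 1549.1070 kW
eta_BTE = (346 / 1549.1070) * 100 = 22.34%


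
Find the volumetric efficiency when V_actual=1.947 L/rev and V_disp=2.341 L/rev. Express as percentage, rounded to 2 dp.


eta_v = (V_actual / V_disp) * 100
Ratio = 1.947 / 2.341 = 0.8317
eta_v = 0.8317 * 100 = 83.17%


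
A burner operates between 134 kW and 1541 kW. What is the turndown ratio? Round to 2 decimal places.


TDR = Q_max / Q_min
TDR = 1541 / 134 = 11.50


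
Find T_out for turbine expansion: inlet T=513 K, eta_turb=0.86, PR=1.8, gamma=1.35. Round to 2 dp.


T_out = T_in * (1 - eta * (1 - PR^(-(gamma-1)/gamma)))
Exponent = -(1.35-1)/1.35 = -0.25925926
PR^exp = 1.8^(-0.25925926) = 0.85865408
Factor = 1 - 0.86*(1 - 0.85865408) = 0.87844251
T_out = 513 * 0.87844251 = 450.64 K


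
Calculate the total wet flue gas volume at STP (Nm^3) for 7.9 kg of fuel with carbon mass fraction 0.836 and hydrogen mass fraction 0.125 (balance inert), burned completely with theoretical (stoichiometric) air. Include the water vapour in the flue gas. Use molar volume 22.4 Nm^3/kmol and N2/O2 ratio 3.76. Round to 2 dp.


Per kg fuel: CO2 = (C/12 kmol)*22.4 = (0.836/12)*22.4 = 1.56053 Nm^3
Per kg fuel: H2O = (H/2 kmol)*22.4 = (0.125/2)*22.4 = 1.40000 Nm^3
O2 needed per kg fuel = C/12 + H/4 = 0.836/12 + 0.125/4 = 0.10091667 kmol
Per kg fuel: N2 = O2*3.76*22.4 = 0.10091667*3.76*22.4 = 8.49961 Nm^3
Total per kg = 1.56053 + 1.40000 + 8.49961 = 11.46014 Nm^3
Total = 11.46014 * 7.9 = 90.54 Nm^3


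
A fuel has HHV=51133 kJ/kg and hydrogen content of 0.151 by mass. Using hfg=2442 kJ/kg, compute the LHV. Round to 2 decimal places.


LHV = HHV - hfg * 9 * H
Water correction = 2442 * 9 * 0.151 = 3318.678 kJ/kg
LHV = 51133 - 3318.678 = 47814.32 kJ/kg


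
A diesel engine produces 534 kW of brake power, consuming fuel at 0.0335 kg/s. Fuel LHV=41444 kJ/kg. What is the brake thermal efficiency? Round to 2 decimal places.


eta_BTE = (BP / (mf * LHV)) * 100
Denominator = 0.0335 * 41444 = 1388.3740 kW
eta_BTE = (534 / 1388.3740) * 100 = 38.46%


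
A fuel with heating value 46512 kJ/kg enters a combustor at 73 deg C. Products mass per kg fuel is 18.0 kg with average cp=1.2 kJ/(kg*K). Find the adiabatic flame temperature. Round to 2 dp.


T_ad = T_in + Hc / (m_p * cp)
Denominator = 18.0 * 1.2 = 21.6000
Temperature rise = 46512 / 21.6000 = 2153.33 K
T_ad = 73 + 2153.33 = 2226.33 deg C


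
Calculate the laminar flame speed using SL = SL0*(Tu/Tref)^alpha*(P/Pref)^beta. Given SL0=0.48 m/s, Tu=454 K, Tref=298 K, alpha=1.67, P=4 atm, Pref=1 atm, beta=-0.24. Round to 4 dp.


SL = SL0 * (Tu/Tref)^alpha * (P/Pref)^beta
T ratio = 454/298 = 1.52348993
(T ratio)^alpha = 1.52348993^1.67 = 2.019957
(P/Pref)^beta = 4^(-0.24) = 0.716978
SL = 0.48 * 2.019957 * 0.716978 = 0.6952 m/s


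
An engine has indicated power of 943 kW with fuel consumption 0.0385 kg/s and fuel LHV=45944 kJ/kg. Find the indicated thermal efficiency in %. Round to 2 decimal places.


eta_ith = (IP / (mf * LHV)) * 100
Denominator = 0.0385 * 45944 = 1768.8440 kW
eta_ith = (943 / 1768.8440) * 100 = 53.31%


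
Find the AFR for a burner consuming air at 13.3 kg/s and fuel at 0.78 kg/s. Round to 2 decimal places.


AFR = m_air / m_fuel
AFR = 13.3 / 0.78 = 17.05


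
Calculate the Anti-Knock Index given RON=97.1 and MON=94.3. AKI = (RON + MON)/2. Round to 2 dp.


AKI = (RON + MON) / 2
AKI = (97.1 + 94.3) / 2
AKI = 191.4 / 2 = 95.70


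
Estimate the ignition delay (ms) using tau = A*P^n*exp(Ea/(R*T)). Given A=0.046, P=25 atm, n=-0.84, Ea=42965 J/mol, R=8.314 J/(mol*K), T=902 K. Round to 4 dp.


tau = A * P^n * exp(Ea/(R*T))
P^n = 25^(-0.84) = 0.06694689
Ea/(R*T) = 42965/(8.314*902) = 5.729256
exp(Ea/(R*T)) = 307.740347
tau = 0.046 * 0.06694689 * 307.740347 = 0.9477 ms


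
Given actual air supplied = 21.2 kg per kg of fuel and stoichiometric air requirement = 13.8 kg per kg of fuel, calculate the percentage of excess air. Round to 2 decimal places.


Excess air = actual - stoichiometric = 21.2 - 13.8 = 7.40 kg/kg fuel
Excess air % = (excess / stoich) * 100 = (7.40 / 13.8) * 100 = 53.62%


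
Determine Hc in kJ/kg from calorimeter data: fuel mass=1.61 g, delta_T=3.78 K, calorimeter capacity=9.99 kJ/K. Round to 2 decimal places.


Hc = C_cal * delta_T / m_fuel
Q_released = 9.99 * 3.78 = 37.7622 kJ
m_fuel = 1.61 g = 1.61/1000 kg = 0.001610 kg
Hc = 37.7622 / 0.001610 = 23454.78 kJ/kg


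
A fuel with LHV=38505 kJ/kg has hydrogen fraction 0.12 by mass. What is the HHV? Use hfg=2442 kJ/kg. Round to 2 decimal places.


HHV = LHV + hfg * 9 * H
Water addition = 2442 * 9 * 0.12 = 2637.360 kJ/kg
HHV = 38505 + 2637.360 = 41142.36 kJ/kg


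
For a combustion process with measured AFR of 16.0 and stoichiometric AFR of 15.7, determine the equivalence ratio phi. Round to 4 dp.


phi = AFR_stoich / AFR_actual
phi = 15.7 / 16.0 = 0.9813


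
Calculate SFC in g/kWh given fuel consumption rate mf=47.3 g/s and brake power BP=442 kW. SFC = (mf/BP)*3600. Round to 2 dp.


SFC = (mf / BP) * 3600
Rate = 47.3 / 442 = 0.107014 g/(s*kW)
SFC = 0.107014 * 3600 = 385.25 g/kWh


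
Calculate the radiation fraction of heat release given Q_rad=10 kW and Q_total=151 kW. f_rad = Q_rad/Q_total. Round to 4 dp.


f_rad = Q_rad / Q_total
f_rad = 10 / 151 = 0.0662


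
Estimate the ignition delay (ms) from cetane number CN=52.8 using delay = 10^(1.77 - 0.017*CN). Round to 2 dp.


delay = 10^(1.77 - 0.017*CN)
Exponent = 1.77 - 0.017*52.8 = 0.8724
delay = 10^0.8724 = 7.45 ms


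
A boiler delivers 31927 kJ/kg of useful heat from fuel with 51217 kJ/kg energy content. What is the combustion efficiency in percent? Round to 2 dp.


Efficiency = (Q_useful / Q_fuel) * 100
Efficiency = (31927 / 51217) * 100
Efficiency = 0.6234 * 100 = 62.34%


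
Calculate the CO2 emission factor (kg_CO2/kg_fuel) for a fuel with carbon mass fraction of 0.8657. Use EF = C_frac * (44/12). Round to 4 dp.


EF = C_frac * (M_CO2 / M_C)
EF = 0.8657 * (44/12)
EF = 0.8657 * 3.666667 = 3.1742 kg_CO2/kg_fuel


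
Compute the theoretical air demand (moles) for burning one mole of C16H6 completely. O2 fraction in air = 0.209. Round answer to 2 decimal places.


Balanced combustion: C16H6 + 17.5 O2 -> 16 CO2 + 3 H2O
O2 needed = C + H/4 = 16 + 6/4 = 17.50 moles
Air moles = O2 / 0.209 = 17.50 / 0.209 = 83.73 moles air


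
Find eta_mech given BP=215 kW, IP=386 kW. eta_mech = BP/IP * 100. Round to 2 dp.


eta_mech = (BP / IP) * 100
Ratio = 215 / 386 = 0.5570
eta_mech = 0.5570 * 100 = 55.70%


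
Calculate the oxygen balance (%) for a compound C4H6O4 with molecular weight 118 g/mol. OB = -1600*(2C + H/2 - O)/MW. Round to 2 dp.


OB = -1600 * (2C + H/2 - O) / MW
Inner = 2*4 + 6/2 - 4 = 7.00
OB = -1600 * 7.00 / 118 = -94.92%


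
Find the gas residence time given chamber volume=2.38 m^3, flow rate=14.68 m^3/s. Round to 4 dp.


tau = V / Q_flow
tau = 2.38 / 14.68 = 0.1621 s


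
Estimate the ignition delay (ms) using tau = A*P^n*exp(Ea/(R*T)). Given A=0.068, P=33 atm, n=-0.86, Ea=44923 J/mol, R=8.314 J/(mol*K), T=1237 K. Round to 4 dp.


tau = A * P^n * exp(Ea/(R*T))
P^n = 33^(-0.86) = 0.04943995
Ea/(R*T) = 44923/(8.314*1237) = 4.368064
exp(Ea/(R*T)) = 78.890782
tau = 0.068 * 0.04943995 * 78.890782 = 0.2652 ms


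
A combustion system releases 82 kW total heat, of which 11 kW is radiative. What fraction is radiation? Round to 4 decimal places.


f_rad = Q_rad / Q_total
f_rad = 11 / 82 = 0.1341


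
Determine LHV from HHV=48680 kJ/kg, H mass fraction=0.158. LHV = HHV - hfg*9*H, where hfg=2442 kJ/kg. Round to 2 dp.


LHV = HHV - hfg * 9 * H
Water correction = 2442 * 9 * 0.158 = 3472.524 kJ/kg
LHV = 48680 - 3472.524 = 45207.48 kJ/kg


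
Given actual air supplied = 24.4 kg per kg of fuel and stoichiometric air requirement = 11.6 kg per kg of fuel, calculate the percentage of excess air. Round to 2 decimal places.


Excess air = actual - stoichiometric = 24.4 - 11.6 = 12.80 kg/kg fuel
Excess air % = (excess / stoich) * 100 = (12.80 / 11.6) * 100 = 110.34%


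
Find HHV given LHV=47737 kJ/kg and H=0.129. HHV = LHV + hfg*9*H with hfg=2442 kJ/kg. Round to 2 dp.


HHV = LHV + hfg * 9 * H
Water addition = 2442 * 9 * 0.129 = 2835.162 kJ/kg
HHV = 47737 + 2835.162 = 50572.16 kJ/kg


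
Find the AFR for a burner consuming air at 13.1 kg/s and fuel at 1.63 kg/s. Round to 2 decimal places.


AFR = m_air / m_fuel
AFR = 13.1 / 1.63 = 8.04


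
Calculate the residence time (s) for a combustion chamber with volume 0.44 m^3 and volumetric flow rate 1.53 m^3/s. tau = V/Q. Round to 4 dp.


tau = V / Q_flow
tau = 0.44 / 1.53 = 0.2876 s


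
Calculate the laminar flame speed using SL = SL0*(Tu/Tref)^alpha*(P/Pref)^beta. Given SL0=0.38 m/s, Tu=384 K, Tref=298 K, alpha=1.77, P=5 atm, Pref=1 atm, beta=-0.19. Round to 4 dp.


SL = SL0 * (Tu/Tref)^alpha * (P/Pref)^beta
T ratio = 384/298 = 1.28859060
(T ratio)^alpha = 1.28859060^1.77 = 1.566403
(P/Pref)^beta = 5^(-0.19) = 0.736539
SL = 0.38 * 1.566403 * 0.736539 = 0.4384 m/s


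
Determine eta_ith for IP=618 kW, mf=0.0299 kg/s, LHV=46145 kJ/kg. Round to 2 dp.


eta_ith = (IP / (mf * LHV)) * 100
Denominator = 0.0299 * 46145 = 1379.7355 kW
eta_ith = (618 / 1379.7355) * 100 = 44.79%


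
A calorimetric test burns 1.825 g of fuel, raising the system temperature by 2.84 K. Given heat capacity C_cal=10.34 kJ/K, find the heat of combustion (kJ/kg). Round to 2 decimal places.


Hc = C_cal * delta_T / m_fuel
Q_released = 10.34 * 2.84 = 29.3656 kJ
m_fuel = 1.825 g = 1.825/1000 kg = 0.001825 kg
Hc = 29.3656 / 0.001825 = 16090.74 kJ/kg


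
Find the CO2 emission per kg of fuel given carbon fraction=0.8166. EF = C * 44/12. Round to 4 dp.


EF = C_frac * (M_CO2 / M_C)
EF = 0.8166 * (44/12)
EF = 0.8166 * 3.666667 = 2.9942 kg_CO2/kg_fuel


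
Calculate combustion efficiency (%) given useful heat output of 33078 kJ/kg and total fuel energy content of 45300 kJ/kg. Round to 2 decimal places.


Efficiency = (Q_useful / Q_fuel) * 100
Efficiency = (33078 / 45300) * 100
Efficiency = 0.7302 * 100 = 73.02%


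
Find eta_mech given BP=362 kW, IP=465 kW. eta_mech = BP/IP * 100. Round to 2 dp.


eta_mech = (BP / IP) * 100
Ratio = 362 / 465 = 0.7785
eta_mech = 0.7785 * 100 = 77.85%


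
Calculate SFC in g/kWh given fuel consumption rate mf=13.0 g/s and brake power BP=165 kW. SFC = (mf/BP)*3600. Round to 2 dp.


SFC = (mf / BP) * 3600
Rate = 13.0 / 165 = 0.078788 g/(s*kW)
SFC = 0.078788 * 3600 = 283.64 g/kWh


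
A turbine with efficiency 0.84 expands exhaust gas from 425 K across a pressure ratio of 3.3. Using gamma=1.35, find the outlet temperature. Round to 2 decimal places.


T_out = T_in * (1 - eta * (1 - PR^(-(gamma-1)/gamma)))
Exponent = -(1.35-1)/1.35 = -0.25925926
PR^exp = 3.3^(-0.25925926) = 0.73378775
Factor = 1 - 0.84*(1 - 0.73378775) = 0.77638171
T_out = 425 * 0.77638171 = 329.96 K


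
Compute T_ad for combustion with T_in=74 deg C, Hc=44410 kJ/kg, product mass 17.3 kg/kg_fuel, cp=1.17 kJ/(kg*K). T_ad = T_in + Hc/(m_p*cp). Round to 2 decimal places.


T_ad = T_in + Hc / (m_p * cp)
Denominator = 17.3 * 1.17 = 20.2410
Temperature rise = 44410 / 20.2410 = 2194.06 K
T_ad = 74 + 2194.06 = 2268.06 deg C


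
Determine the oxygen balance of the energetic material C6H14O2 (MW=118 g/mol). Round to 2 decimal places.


OB = -1600 * (2C + H/2 - O) / MW
Inner = 2*6 + 14/2 - 2 = 17.00
OB = -1600 * 17.00 / 118 = -230.51%


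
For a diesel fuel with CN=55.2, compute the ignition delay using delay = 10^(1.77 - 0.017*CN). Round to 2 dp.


delay = 10^(1.77 - 0.017*CN)
Exponent = 1.77 - 0.017*55.2 = 0.8316
delay = 10^0.8316 = 6.79 ms


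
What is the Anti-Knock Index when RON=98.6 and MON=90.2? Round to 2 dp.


AKI = (RON + MON) / 2
AKI = (98.6 + 90.2) / 2
AKI = 188.8 / 2 = 94.40


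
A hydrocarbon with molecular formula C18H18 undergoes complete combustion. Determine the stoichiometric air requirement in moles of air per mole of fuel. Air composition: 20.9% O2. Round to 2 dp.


Balanced combustion: C18H18 + 22.5 O2 -> 18 CO2 + 9 H2O
O2 needed = C + H/4 = 18 + 18/4 = 22.50 moles
Air moles = O2 / 0.209 = 22.50 / 0.209 = 107.66 moles air


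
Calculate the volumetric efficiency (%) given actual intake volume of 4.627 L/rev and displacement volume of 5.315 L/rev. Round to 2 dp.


eta_v = (V_actual / V_disp) * 100
Ratio = 4.627 / 5.315 = 0.8706
eta_v = 0.8706 * 100 = 87.06%


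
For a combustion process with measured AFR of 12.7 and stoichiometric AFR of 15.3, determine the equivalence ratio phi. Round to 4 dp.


phi = AFR_stoich / AFR_actual
phi = 15.3 / 12.7 = 1.2047


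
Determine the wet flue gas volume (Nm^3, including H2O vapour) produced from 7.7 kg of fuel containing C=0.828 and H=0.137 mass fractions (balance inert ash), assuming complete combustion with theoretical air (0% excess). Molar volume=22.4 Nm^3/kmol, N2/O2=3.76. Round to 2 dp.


Per kg fuel: CO2 = (C/12 kmol)*22.4 = (0.828/12)*22.4 = 1.54560 Nm^3
Per kg fuel: H2O = (H/2 kmol)*22.4 = (0.137/2)*22.4 = 1.53440 Nm^3
O2 needed per kg fuel = C/12 + H/4 = 0.828/12 + 0.137/4 = 0.10325000 kmol
Per kg fuel: N2 = O2*3.76*22.4 = 0.10325000*3.76*22.4 = 8.69613 Nm^3
Total per kg = 1.54560 + 1.53440 + 8.69613 = 11.77613 Nm^3
Total = 11.77613 * 7.7 = 90.68 Nm^3


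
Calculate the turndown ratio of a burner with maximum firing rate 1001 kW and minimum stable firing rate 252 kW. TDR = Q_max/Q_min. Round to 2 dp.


TDR = Q_max / Q_min
TDR = 1001 / 252 = 3.97


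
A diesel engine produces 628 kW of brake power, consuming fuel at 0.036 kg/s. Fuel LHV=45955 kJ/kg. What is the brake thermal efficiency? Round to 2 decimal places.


eta_BTE = (BP / (mf * LHV)) * 100
Denominator = 0.036 * 45955 = 1654.3800 kW
eta_BTE = (628 / 1654.3800) * 100 = 37.96%


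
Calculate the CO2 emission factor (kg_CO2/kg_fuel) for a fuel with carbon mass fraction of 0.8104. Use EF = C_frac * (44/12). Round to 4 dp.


EF = C_frac * (M_CO2 / M_C)
EF = 0.8104 * (44/12)
EF = 0.8104 * 3.666667 = 2.9715 kg_CO2/kg_fuel


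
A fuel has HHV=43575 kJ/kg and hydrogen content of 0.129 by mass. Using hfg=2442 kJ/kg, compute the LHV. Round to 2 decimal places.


LHV = HHV - hfg * 9 * H
Water correction = 2442 * 9 * 0.129 = 2835.162 kJ/kg
LHV = 43575 - 2835.162 = 40739.84 kJ/kg


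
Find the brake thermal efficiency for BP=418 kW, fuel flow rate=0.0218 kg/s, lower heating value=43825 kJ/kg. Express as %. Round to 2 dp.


eta_BTE = (BP / (mf * LHV)) * 100
Denominator = 0.0218 * 43825 = 955.3850 kW
eta_BTE = (418 / 955.3850) * 100 = 43.75%


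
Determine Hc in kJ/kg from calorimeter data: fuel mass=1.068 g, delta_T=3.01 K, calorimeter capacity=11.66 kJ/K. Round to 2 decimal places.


Hc = C_cal * delta_T / m_fuel
Q_released = 11.66 * 3.01 = 35.0966 kJ
m_fuel = 1.068 g = 1.068/1000 kg = 0.001068 kg
Hc = 35.0966 / 0.001068 = 32861.99 kJ/kg


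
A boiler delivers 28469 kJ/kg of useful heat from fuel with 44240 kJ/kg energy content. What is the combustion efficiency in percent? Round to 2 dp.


Efficiency = (Q_useful / Q_fuel) * 100
Efficiency = (28469 / 44240) * 100
Efficiency = 0.6435 * 100 = 64.35%


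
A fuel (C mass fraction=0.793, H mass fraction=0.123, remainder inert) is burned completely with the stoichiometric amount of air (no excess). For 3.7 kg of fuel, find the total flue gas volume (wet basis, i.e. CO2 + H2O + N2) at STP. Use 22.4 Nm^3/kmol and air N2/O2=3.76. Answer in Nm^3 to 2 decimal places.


Per kg fuel: CO2 = (C/12 kmol)*22.4 = (0.793/12)*22.4 = 1.48027 Nm^3
Per kg fuel: H2O = (H/2 kmol)*22.4 = (0.123/2)*22.4 = 1.37760 Nm^3
O2 needed per kg fuel = C/12 + H/4 = 0.793/12 + 0.123/4 = 0.09683333 kmol
Per kg fuel: N2 = O2*3.76*22.4 = 0.09683333*3.76*22.4 = 8.15569 Nm^3
Total per kg = 1.48027 + 1.37760 + 8.15569 = 11.01356 Nm^3
Total = 11.01356 * 3.7 = 40.75 Nm^3


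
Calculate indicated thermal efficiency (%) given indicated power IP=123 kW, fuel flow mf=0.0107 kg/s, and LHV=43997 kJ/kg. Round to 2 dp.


eta_ith = (IP / (mf * LHV)) * 100
Denominator = 0.0107 * 43997 = 470.7679 kW
eta_ith = (123 / 470.7679) * 100 = 26.13%


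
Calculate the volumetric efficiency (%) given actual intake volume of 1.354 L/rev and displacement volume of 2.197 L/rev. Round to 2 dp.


eta_v = (V_actual / V_disp) * 100
Ratio = 1.354 / 2.197 = 0.6163
eta_v = 0.6163 * 100 = 61.63%


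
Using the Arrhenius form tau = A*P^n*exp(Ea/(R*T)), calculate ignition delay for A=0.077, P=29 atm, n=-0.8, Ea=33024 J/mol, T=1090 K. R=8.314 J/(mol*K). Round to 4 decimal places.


tau = A * P^n * exp(Ea/(R*T))
P^n = 29^(-0.8) = 0.06762100
Ea/(R*T) = 33024/(8.314*1090) = 3.644124
exp(Ea/(R*T)) = 38.249255
tau = 0.077 * 0.06762100 * 38.249255 = 0.1992 ms


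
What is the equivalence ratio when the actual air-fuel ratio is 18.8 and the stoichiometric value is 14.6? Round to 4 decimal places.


phi = AFR_stoich / AFR_actual
phi = 14.6 / 18.8 = 0.7766


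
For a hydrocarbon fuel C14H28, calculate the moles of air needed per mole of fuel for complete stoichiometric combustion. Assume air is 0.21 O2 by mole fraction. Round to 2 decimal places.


Balanced combustion: C14H28 + 21 O2 -> 14 CO2 + 14 H2O
O2 needed = C + H/4 = 14 + 28/4 = 21.00 moles
Air moles = O2 / 0.21 = 21.00 / 0.21 = 100.00 moles air


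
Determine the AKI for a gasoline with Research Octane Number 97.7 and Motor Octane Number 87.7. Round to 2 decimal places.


AKI = (RON + MON) / 2
AKI = (97.7 + 87.7) / 2
AKI = 185.4 / 2 = 92.70


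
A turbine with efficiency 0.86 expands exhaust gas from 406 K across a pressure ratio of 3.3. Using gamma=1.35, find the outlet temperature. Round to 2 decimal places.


T_out = T_in * (1 - eta * (1 - PR^(-(gamma-1)/gamma)))
Exponent = -(1.35-1)/1.35 = -0.25925926
PR^exp = 3.3^(-0.25925926) = 0.73378775
Factor = 1 - 0.86*(1 - 0.73378775) = 0.77105747
T_out = 406 * 0.77105747 = 313.05 K


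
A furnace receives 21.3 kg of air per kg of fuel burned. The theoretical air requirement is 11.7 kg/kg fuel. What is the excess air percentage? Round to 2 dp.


Excess air = actual - stoichiometric = 21.3 - 11.7 = 9.60 kg/kg fuel
Excess air % = (excess / stoich) * 100 = (9.60 / 11.7) * 100 = 82.05%


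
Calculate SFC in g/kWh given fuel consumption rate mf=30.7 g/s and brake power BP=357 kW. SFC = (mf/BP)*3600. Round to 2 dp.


SFC = (mf / BP) * 3600
Rate = 30.7 / 357 = 0.085994 g/(s*kW)
SFC = 0.085994 * 3600 = 309.58 g/kWh


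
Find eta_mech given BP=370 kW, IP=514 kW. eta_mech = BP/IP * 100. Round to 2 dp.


eta_mech = (BP / IP) * 100
Ratio = 370 / 514 = 0.7198
eta_mech = 0.7198 * 100 = 71.98%


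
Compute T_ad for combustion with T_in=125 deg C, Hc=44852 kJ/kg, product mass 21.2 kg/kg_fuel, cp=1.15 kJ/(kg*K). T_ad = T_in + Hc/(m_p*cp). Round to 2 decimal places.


T_ad = T_in + Hc / (m_p * cp)
Denominator = 21.2 * 1.15 = 24.3800
Temperature rise = 44852 / 24.3800 = 1839.70 K
T_ad = 125 + 1839.70 = 1964.70 deg C


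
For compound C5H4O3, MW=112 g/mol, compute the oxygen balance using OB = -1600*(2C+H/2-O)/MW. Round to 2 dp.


OB = -1600 * (2C + H/2 - O) / MW
Inner = 2*5 + 4/2 - 3 = 9.00
OB = -1600 * 9.00 / 112 = -128.57%
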